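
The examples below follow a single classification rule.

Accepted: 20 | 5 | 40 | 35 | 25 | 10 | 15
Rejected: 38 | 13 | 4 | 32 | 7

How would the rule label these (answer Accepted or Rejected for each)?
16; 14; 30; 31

The common property of the 'Accepted' items is: multiple of 5. No 'Rejected' item has it.
16: 16 = 5·3 + 1 — fails the rule, so Rejected. 14: 14 = 5·2 + 4 — fails the rule, so Rejected. 30: 30 = 5·6 — fits, so Accepted. 31: 31 = 5·6 + 1 — fails the rule, so Rejected.

Rejected, Rejected, Accepted, Rejected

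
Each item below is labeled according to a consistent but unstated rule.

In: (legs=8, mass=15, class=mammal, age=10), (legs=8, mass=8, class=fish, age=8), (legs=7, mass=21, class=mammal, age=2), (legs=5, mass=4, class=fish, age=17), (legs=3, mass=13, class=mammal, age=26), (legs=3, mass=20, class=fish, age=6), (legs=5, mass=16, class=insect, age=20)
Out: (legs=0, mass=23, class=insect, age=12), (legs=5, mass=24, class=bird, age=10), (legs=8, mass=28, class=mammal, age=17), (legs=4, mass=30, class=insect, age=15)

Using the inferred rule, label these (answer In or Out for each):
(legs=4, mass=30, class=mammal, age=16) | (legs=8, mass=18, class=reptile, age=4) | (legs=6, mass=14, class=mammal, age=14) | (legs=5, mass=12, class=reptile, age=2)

Out, In, In, In

The pattern is that an item is 'In' exactly when: mass ≤ 21.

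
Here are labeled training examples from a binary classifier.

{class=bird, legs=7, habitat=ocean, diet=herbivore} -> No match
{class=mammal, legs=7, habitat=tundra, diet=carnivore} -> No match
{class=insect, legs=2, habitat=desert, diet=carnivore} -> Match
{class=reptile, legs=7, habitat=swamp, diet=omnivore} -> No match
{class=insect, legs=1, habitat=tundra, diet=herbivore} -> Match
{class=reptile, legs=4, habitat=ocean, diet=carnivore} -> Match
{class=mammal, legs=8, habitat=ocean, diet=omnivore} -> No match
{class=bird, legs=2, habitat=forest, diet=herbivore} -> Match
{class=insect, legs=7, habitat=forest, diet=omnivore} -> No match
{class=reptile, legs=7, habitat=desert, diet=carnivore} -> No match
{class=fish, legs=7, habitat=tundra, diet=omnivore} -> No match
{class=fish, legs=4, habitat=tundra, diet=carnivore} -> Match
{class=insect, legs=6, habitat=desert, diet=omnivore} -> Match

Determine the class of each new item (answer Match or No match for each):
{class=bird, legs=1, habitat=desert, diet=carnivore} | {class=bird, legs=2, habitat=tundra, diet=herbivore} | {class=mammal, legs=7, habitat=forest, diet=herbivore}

Match, Match, No match

The common property of the 'Match' items is: legs ≤ 6. No 'No match' item has it.
{class=bird, legs=1, habitat=desert, diet=carnivore} — legs = 1, hence Match. {class=bird, legs=2, habitat=tundra, diet=herbivore} — legs = 2, hence Match. {class=mammal, legs=7, habitat=forest, diet=herbivore} — legs = 7, hence No match.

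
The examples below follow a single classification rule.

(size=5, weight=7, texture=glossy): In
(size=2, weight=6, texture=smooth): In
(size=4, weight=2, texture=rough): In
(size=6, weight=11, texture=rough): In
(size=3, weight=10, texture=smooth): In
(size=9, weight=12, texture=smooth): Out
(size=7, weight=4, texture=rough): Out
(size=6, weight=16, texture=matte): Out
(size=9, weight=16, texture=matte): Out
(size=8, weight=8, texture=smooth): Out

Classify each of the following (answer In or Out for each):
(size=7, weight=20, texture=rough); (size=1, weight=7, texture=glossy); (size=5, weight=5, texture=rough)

Every 'In' example satisfies: size ≤ 6 AND weight ≤ 11. None of the 'Out' examples do.
(size=7, weight=20, texture=rough): size = 7, weight = 20 — lacks this property, so Out.
(size=1, weight=7, texture=glossy): size = 1, weight = 7 — fits, so In.
(size=5, weight=5, texture=rough): size = 5, weight = 5 — fits, so In.

Out, In, In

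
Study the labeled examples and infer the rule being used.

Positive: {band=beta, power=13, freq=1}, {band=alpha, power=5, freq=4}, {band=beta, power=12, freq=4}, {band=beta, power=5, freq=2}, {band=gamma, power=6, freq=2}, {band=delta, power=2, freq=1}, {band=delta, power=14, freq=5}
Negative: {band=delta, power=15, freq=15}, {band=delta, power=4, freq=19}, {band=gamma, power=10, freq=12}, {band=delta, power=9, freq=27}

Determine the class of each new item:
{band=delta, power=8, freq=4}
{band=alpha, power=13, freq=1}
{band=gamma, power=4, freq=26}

One predicate separates the groups cleanly: freq ≤ 5.
{band=delta, power=8, freq=4} — freq = 4, hence Positive. {band=alpha, power=13, freq=1} — freq = 1, hence Positive. {band=gamma, power=4, freq=26} — freq = 26, hence Negative.

Positive, Positive, Negative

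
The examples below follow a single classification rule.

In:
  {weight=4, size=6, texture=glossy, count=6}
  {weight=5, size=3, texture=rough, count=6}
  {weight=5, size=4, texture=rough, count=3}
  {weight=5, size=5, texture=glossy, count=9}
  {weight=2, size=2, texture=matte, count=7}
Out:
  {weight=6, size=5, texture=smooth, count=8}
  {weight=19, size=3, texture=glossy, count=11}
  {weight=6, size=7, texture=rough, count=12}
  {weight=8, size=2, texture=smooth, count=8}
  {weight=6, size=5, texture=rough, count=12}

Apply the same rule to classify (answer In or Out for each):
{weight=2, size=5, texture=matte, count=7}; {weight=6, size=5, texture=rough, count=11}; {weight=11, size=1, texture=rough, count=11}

The classifier is using: weight ≤ 5.
{weight=2, size=5, texture=matte, count=7} — weight = 2, hence In. {weight=6, size=5, texture=rough, count=11} — weight = 6, hence Out. {weight=11, size=1, texture=rough, count=11} — weight = 11, hence Out.

In, Out, Out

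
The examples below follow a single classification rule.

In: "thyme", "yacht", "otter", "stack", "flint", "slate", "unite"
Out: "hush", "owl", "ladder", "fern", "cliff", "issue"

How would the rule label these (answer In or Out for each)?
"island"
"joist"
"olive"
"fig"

One predicate separates the groups cleanly: contains 't'.

Out, In, Out, Out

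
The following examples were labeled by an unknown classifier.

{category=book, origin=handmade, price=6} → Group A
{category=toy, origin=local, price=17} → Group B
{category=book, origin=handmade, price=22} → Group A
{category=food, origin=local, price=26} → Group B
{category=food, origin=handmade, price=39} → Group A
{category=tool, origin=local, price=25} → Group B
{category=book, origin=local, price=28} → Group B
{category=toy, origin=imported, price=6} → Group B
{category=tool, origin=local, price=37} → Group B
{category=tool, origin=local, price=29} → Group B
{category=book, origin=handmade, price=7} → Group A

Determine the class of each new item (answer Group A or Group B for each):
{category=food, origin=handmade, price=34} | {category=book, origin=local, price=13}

Group A, Group B

One predicate separates the groups cleanly: origin is handmade.
{category=food, origin=handmade, price=34}: origin is handmade — passes, so Group A. {category=book, origin=local, price=13}: origin is local — does not fit, so Group B.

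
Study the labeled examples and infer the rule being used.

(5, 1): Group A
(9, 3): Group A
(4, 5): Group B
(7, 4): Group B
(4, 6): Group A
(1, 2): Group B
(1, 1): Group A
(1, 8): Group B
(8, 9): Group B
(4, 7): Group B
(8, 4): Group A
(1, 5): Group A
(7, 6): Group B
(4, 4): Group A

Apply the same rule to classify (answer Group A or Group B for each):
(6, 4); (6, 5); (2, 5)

Group A, Group B, Group B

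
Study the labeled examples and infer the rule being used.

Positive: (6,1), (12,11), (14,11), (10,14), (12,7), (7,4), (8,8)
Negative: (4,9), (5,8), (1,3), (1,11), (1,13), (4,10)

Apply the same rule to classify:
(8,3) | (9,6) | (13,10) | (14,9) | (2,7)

Positive, Positive, Positive, Positive, Negative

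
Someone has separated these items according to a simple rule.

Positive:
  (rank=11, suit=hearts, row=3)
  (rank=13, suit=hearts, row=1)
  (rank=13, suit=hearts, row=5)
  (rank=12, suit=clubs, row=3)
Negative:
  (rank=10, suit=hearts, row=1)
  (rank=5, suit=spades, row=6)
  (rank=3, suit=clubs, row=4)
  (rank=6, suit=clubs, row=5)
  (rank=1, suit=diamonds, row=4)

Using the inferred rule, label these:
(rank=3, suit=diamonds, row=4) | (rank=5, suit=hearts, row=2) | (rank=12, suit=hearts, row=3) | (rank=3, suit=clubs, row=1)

Negative, Negative, Positive, Negative

A rule that fits every label: rank ≥ 11 — true of each 'Positive' example, false of each 'Negative' one.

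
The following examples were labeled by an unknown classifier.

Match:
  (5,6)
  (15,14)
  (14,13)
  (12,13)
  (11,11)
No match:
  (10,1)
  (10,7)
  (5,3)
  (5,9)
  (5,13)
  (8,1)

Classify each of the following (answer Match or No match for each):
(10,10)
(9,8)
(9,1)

The distinguishing property — |first − second| ≤ 1 — holds for all the 'Match' cases and none of the 'No match' cases.
(10,10) → |10−10| = 0 → Match.
(9,8) → |9−8| = 1 → Match.
(9,1) → |9−1| = 8 → No match.

Match, Match, No match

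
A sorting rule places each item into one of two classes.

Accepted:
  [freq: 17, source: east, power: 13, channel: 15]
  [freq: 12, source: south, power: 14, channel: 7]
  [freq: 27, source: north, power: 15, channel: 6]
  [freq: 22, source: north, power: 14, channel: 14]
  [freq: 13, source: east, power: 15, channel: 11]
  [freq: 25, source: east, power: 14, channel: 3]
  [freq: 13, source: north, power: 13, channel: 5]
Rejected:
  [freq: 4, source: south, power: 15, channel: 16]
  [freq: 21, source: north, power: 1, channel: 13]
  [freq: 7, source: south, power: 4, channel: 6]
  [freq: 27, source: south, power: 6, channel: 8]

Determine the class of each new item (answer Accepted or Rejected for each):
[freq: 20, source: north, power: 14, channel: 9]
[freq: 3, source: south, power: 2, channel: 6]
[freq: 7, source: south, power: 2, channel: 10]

The distinguishing property — power ≥ 13 AND freq ≥ 7 — holds for all the 'Accepted' cases and none of the 'Rejected' cases.
[freq: 20, source: north, power: 14, channel: 9]: power = 14, freq = 20 — satisfies this, so Accepted.
[freq: 3, source: south, power: 2, channel: 6]: power = 2, freq = 3 — doesn't match, so Rejected.
[freq: 7, source: south, power: 2, channel: 10]: power = 2, freq = 7 — doesn't match, so Rejected.

Accepted, Rejected, Rejected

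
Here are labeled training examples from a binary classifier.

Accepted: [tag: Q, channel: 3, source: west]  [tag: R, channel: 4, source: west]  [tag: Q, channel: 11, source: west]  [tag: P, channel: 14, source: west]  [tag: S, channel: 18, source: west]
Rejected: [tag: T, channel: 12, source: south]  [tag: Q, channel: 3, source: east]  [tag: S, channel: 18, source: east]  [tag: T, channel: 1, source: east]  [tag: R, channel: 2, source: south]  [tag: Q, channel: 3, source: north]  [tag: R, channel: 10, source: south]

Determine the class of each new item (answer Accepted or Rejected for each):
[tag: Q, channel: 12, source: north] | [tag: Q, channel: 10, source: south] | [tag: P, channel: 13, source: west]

Rejected, Rejected, Accepted

Every 'Accepted' example satisfies: source is west. None of the 'Rejected' examples do.
[tag: Q, channel: 12, source: north]: source is north — does not pass, so Rejected. [tag: Q, channel: 10, source: south]: source is south — does not pass, so Rejected. [tag: P, channel: 13, source: west]: source is west — passes, so Accepted.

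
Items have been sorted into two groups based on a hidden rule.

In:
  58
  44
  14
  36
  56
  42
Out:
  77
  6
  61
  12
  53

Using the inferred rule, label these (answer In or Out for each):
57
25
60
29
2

Out, Out, In, Out, Out

The pattern is that an item is 'In' exactly when: even AND at least 14.
57 → 57 is odd, 57 ≥ 14 → Out. 25 → 25 is odd, 25 ≥ 14 → Out. 60 → 60 is even, 60 ≥ 14 → In. 29 → 29 is odd, 29 ≥ 14 → Out. 2 → 2 is even, 2 < 14 → Out.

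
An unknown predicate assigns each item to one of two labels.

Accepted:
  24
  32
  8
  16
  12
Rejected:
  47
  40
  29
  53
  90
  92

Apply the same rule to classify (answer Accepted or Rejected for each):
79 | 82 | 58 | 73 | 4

The classifier is using: even AND at most 32.
79 — 79 is odd, 79 > 32, hence Rejected.
82 — 82 is even, 82 > 32, hence Rejected.
58 — 58 is even, 58 > 32, hence Rejected.
73 — 73 is odd, 73 > 32, hence Rejected.
4 — 4 is even, 4 ≤ 32, hence Accepted.

Rejected, Rejected, Rejected, Rejected, Accepted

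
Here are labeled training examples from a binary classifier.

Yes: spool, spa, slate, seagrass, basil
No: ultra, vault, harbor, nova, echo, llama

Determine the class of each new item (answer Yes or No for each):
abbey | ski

No, Yes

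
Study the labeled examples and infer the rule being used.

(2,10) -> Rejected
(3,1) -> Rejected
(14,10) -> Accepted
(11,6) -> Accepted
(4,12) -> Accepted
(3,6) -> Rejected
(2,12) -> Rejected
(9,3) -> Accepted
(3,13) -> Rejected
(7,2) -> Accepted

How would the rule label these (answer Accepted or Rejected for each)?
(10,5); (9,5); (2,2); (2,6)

Accepted, Accepted, Rejected, Rejected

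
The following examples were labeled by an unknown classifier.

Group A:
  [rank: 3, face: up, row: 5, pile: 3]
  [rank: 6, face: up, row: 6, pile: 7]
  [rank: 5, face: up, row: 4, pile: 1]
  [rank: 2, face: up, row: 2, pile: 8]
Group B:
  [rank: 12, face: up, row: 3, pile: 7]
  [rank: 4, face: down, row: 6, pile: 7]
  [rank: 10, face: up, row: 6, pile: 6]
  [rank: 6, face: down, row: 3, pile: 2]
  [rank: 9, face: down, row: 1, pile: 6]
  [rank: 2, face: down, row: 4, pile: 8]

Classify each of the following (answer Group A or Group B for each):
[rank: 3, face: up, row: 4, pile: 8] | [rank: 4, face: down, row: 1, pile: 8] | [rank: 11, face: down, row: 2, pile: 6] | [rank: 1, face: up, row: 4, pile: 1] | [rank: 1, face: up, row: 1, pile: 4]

The rule appears to be: face is up AND rank ≤ 6.
[rank: 3, face: up, row: 4, pile: 8] — face is up, rank = 3, hence Group A.
[rank: 4, face: down, row: 1, pile: 8] — face is down, rank = 4, hence Group B.
[rank: 11, face: down, row: 2, pile: 6] — face is down, rank = 11, hence Group B.
[rank: 1, face: up, row: 4, pile: 1] — face is up, rank = 1, hence Group A.
[rank: 1, face: up, row: 1, pile: 4] — face is up, rank = 1, hence Group A.

Group A, Group B, Group B, Group A, Group A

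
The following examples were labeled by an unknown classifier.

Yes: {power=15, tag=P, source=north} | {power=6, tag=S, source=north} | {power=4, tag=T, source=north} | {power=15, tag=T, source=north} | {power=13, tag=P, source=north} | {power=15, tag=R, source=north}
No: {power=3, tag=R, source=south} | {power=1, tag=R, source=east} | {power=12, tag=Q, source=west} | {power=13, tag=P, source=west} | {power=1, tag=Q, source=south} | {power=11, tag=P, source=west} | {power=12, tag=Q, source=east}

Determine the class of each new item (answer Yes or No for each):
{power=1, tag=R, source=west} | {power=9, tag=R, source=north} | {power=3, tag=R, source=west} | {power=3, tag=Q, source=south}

No, Yes, No, No

The common property of the 'Yes' items is: source is north. No 'No' item has it.
No: {power=1, tag=R, source=west}, since source is west.
Yes: {power=9, tag=R, source=north}, since source is north.
No: {power=3, tag=R, source=west}, since source is west.
No: {power=3, tag=Q, source=south}, since source is south.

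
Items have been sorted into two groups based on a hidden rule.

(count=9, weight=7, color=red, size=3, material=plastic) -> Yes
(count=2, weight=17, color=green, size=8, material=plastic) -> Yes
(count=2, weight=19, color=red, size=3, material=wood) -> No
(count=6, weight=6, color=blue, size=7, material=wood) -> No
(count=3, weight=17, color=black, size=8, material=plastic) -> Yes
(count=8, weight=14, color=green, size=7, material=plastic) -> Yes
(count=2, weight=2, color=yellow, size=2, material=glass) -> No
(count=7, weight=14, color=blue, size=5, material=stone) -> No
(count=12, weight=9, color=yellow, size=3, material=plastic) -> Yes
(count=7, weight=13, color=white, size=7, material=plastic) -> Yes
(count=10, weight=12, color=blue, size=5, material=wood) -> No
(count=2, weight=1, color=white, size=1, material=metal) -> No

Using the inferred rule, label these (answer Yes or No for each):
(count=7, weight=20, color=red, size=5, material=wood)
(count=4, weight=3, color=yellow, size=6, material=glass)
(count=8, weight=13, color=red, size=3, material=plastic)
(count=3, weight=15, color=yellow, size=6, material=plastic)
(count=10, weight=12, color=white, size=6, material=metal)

Rule: material is plastic. This holds for each 'Yes' example and fails for each 'No' one.

No, No, Yes, Yes, No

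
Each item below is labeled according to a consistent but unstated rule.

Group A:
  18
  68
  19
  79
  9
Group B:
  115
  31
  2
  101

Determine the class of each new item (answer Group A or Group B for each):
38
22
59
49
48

Group A, Group B, Group A, Group A, Group A

'Group A' ⟺ digit sum ≥ 8.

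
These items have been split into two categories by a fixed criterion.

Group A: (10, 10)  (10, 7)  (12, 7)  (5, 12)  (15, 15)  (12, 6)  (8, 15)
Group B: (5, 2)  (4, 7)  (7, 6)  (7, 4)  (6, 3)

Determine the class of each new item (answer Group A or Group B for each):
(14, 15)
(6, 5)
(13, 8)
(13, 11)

One predicate separates the groups cleanly: sum ≥ 17.
Group A: (14, 15), since 14+15 = 29.
Group B: (6, 5), since 6+5 = 11.
Group A: (13, 8), since 13+8 = 21.
Group A: (13, 11), since 13+11 = 24.

Group A, Group B, Group A, Group A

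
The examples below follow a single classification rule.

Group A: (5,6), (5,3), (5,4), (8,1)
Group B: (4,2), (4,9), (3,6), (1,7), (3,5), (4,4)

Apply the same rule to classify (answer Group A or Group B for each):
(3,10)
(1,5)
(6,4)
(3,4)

Every 'Group A' example satisfies: first ≥ 5. None of the 'Group B' examples do.
(3,10) — first 3, hence Group B. (1,5) — first 1, hence Group B. (6,4) — first 6, hence Group A. (3,4) — first 3, hence Group B.

Group B, Group B, Group A, Group B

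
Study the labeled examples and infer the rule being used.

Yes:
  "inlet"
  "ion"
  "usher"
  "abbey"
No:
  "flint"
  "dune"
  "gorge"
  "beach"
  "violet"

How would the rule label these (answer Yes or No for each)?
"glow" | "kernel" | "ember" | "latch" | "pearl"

No, No, Yes, No, No

All 'Yes' examples share one property — starts with a vowel — and every 'No' example lacks it.
"glow": starts with 'g', does not fit → No. "kernel": starts with 'k', does not fit → No. "ember": starts with 'e', checks out → Yes. "latch": starts with 'l', does not fit → No. "pearl": starts with 'p', does not fit → No.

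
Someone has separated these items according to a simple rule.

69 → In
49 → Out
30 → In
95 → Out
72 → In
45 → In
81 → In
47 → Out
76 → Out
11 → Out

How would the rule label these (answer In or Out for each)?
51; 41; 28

In, Out, Out

The rule appears to be: multiple of 3.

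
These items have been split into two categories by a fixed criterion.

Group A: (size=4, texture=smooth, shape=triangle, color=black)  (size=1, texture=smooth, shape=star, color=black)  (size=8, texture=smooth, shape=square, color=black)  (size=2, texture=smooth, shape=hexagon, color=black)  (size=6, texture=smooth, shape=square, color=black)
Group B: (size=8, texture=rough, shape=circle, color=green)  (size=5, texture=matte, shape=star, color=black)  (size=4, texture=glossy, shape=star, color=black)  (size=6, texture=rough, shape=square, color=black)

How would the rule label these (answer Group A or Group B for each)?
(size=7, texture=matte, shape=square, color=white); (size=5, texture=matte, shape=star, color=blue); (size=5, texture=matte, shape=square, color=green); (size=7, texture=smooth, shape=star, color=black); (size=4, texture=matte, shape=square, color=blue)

The distinguishing property — texture is smooth — holds for all the 'Group A' cases and none of the 'Group B' cases.
(size=7, texture=matte, shape=square, color=white): texture is matte, does not pass → Group B.
(size=5, texture=matte, shape=star, color=blue): texture is matte, does not pass → Group B.
(size=5, texture=matte, shape=square, color=green): texture is matte, does not pass → Group B.
(size=7, texture=smooth, shape=star, color=black): texture is smooth, checks out → Group A.
(size=4, texture=matte, shape=square, color=blue): texture is matte, does not pass → Group B.

Group B, Group B, Group B, Group A, Group B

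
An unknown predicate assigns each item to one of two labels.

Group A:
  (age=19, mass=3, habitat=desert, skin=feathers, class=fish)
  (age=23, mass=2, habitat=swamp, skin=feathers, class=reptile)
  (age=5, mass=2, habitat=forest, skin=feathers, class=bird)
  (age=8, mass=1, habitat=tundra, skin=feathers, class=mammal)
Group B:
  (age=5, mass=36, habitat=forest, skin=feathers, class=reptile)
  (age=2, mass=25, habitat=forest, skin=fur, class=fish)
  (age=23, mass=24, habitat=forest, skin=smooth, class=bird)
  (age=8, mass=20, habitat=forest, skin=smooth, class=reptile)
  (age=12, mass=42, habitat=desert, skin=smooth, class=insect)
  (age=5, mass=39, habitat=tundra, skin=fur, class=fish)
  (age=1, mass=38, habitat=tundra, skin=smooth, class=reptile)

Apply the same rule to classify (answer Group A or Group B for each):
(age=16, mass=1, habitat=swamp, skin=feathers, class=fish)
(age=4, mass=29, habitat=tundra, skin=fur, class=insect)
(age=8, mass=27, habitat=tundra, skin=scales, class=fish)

'Group A' ⟺ mass ≤ 3.
(age=16, mass=1, habitat=swamp, skin=feathers, class=fish): Group A (mass = 1). (age=4, mass=29, habitat=tundra, skin=fur, class=insect): Group B (mass = 29). (age=8, mass=27, habitat=tundra, skin=scales, class=fish): Group B (mass = 27).

Group A, Group B, Group B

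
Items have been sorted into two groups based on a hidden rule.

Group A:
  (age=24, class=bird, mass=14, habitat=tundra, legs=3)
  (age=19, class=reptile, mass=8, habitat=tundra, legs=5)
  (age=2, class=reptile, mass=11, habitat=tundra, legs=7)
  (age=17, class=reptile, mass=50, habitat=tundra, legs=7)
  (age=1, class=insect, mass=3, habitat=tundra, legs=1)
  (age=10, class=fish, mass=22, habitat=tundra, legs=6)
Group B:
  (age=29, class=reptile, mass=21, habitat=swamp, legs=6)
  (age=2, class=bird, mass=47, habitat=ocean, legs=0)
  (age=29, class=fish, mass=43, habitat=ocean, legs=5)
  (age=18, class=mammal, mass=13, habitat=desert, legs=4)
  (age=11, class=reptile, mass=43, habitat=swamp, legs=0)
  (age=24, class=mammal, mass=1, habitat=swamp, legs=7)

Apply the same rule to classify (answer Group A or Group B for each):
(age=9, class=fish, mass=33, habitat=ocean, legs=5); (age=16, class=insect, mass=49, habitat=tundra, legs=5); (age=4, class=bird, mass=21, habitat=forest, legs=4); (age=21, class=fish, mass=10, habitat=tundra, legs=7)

Group B, Group A, Group B, Group A

The pattern is that an item is 'Group A' exactly when: habitat is tundra.
(age=9, class=fish, mass=33, habitat=ocean, legs=5): habitat is ocean — fails the rule, so Group B.
(age=16, class=insect, mass=49, habitat=tundra, legs=5): habitat is tundra — qualifies, so Group A.
(age=4, class=bird, mass=21, habitat=forest, legs=4): habitat is forest — fails the rule, so Group B.
(age=21, class=fish, mass=10, habitat=tundra, legs=7): habitat is tundra — qualifies, so Group A.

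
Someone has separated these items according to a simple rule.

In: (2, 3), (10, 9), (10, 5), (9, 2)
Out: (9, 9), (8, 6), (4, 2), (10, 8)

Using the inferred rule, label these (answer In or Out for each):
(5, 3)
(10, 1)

Out, In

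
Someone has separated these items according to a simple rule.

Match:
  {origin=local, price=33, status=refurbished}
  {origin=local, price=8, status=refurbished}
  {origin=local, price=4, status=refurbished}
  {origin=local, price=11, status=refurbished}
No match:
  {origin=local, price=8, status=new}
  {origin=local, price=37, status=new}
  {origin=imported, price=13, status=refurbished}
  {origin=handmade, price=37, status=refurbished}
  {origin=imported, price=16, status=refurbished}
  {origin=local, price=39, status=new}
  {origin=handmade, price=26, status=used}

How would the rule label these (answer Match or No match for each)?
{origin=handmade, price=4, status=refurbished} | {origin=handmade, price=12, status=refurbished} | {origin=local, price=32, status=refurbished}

'Match' ⟺ status is refurbished AND origin is local.
{origin=handmade, price=4, status=refurbished} → status is refurbished, origin is handmade → No match.
{origin=handmade, price=12, status=refurbished} → status is refurbished, origin is handmade → No match.
{origin=local, price=32, status=refurbished} → status is refurbished, origin is local → Match.

No match, No match, Match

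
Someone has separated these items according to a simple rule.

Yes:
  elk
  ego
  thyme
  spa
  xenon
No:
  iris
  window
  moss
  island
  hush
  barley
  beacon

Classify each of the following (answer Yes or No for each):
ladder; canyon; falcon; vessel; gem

The common property of the 'Yes' items is: odd length. No 'No' item has it.

No, No, No, No, Yes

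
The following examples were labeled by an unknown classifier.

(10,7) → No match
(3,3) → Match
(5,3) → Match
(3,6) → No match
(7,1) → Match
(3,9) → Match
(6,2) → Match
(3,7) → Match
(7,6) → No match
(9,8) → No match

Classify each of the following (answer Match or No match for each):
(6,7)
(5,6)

Rule: sum is even. This holds for each 'Match' example and fails for each 'No match' one.

No match, No match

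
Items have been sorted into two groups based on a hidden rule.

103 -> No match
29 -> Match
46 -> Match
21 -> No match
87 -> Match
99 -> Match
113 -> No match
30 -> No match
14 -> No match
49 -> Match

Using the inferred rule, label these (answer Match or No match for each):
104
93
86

No match, Match, Match

Rule: digit sum ≥ 6. This holds for each 'Match' example and fails for each 'No match' one.
104: No match (digit sum 1+0+4 = 5).
93: Match (digit sum 9+3 = 12).
86: Match (digit sum 8+6 = 14).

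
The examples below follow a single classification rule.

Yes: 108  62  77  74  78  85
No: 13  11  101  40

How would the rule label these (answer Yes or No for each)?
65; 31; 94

One predicate separates the groups cleanly: digit sum ≥ 5.
65: Yes (digit sum 6+5 = 11). 31: No (digit sum 3+1 = 4). 94: Yes (digit sum 9+4 = 13).

Yes, No, Yes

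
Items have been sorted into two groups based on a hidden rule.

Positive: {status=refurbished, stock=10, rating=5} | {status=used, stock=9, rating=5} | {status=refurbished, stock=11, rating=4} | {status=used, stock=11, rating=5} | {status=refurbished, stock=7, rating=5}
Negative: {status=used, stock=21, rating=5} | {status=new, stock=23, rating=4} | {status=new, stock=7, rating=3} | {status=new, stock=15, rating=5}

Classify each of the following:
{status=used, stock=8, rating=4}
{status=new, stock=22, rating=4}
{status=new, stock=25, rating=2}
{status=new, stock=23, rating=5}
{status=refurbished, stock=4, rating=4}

Positive, Negative, Negative, Negative, Positive

Every 'Positive' example satisfies: rating ≥ 4 AND stock ≤ 11. None of the 'Negative' examples do.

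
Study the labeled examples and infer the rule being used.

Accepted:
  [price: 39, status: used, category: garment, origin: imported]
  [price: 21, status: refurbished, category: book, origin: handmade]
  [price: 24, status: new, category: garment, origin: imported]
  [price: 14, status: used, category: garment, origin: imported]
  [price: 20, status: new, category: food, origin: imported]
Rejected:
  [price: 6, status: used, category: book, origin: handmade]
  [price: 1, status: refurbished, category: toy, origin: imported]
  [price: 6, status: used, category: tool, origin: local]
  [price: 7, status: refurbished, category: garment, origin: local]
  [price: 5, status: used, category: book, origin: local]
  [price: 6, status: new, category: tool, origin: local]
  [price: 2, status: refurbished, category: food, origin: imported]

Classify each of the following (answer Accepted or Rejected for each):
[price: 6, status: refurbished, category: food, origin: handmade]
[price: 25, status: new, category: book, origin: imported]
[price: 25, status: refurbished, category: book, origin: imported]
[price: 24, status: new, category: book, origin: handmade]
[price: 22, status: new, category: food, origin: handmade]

The simplest hypothesis consistent with all the labels is: price ≥ 14.
[price: 6, status: refurbished, category: food, origin: handmade]: Rejected (price = 6).
[price: 25, status: new, category: book, origin: imported]: Accepted (price = 25).
[price: 25, status: refurbished, category: book, origin: imported]: Accepted (price = 25).
[price: 24, status: new, category: book, origin: handmade]: Accepted (price = 24).
[price: 22, status: new, category: food, origin: handmade]: Accepted (price = 22).

Rejected, Accepted, Accepted, Accepted, Accepted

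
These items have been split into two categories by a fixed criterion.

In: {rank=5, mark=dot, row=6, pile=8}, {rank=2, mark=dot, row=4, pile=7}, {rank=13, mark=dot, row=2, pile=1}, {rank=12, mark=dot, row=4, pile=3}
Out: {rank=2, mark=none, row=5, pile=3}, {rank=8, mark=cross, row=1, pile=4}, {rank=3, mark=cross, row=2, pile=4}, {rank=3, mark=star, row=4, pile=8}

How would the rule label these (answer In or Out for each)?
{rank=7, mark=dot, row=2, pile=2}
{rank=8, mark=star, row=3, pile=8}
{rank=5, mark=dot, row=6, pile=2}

In, Out, In

Checking candidate rules against both groups, what survives is: mark is dot.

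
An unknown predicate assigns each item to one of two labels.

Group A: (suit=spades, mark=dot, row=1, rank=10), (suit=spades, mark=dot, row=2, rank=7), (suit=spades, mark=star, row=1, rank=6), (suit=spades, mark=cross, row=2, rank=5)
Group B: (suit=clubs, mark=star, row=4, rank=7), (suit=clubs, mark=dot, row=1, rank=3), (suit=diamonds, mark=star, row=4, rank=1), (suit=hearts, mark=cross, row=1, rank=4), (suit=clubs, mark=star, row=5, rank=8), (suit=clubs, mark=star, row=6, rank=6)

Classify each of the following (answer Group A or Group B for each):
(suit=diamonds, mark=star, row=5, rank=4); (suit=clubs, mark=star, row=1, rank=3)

Rule: suit is spades. This holds for each 'Group A' example and fails for each 'Group B' one.

Group B, Group B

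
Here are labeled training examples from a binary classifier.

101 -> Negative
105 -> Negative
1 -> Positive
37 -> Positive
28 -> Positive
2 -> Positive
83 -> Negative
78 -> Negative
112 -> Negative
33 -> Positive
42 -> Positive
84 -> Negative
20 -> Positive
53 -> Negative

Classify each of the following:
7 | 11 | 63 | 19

Positive, Positive, Negative, Positive

'Positive' ⟺ at most 42.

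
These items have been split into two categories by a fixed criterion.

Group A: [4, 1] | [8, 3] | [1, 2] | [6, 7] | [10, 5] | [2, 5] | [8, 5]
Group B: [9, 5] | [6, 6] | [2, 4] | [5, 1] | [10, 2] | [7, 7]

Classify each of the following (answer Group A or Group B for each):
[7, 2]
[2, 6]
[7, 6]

One predicate separates the groups cleanly: sum is odd.
Group A: [7, 2], since 7+2 = 9.
Group B: [2, 6], since 2+6 = 8.
Group A: [7, 6], since 7+6 = 13.

Group A, Group B, Group A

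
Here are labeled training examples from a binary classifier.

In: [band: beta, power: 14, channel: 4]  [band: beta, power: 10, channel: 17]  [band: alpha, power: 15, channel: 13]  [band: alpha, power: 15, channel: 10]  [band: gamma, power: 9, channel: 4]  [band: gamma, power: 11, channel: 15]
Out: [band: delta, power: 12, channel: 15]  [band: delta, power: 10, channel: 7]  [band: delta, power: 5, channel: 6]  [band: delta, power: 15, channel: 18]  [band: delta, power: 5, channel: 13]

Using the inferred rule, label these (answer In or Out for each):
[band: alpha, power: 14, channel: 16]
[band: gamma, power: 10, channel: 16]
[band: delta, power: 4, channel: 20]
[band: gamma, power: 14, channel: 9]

Every 'In' example satisfies: band is not delta. None of the 'Out' examples do.
[band: alpha, power: 14, channel: 16] → band is alpha → In.
[band: gamma, power: 10, channel: 16] → band is gamma → In.
[band: delta, power: 4, channel: 20] → band is delta → Out.
[band: gamma, power: 14, channel: 9] → band is gamma → In.

In, In, Out, In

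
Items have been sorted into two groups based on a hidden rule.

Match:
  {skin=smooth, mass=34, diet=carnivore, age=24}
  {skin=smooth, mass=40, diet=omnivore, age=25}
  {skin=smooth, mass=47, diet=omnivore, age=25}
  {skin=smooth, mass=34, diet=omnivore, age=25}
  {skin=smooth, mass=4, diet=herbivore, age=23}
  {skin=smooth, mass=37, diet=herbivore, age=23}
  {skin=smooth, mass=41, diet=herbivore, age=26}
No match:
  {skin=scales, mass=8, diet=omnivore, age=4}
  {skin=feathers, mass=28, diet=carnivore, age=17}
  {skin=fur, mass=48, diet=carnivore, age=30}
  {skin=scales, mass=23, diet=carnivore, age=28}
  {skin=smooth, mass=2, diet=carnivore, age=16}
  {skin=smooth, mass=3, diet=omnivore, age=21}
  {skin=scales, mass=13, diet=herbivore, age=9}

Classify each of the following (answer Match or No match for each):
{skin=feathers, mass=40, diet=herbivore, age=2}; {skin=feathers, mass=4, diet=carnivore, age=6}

No match, No match

The pattern is that an item is 'Match' exactly when: skin is smooth AND age ≥ 23.
{skin=feathers, mass=40, diet=herbivore, age=2}: skin is feathers, age = 2, does not fit → No match. {skin=feathers, mass=4, diet=carnivore, age=6}: skin is feathers, age = 6, does not fit → No match.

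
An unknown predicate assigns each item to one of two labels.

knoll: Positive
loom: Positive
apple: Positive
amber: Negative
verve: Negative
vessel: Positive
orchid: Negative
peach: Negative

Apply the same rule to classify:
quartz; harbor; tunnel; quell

The pattern is that an item is 'Positive' exactly when: contains 'l'.
quartz: Negative (no 'l'). harbor: Negative (no 'l'). tunnel: Positive (has 'l'). quell: Positive (has 'l').

Negative, Negative, Positive, Positive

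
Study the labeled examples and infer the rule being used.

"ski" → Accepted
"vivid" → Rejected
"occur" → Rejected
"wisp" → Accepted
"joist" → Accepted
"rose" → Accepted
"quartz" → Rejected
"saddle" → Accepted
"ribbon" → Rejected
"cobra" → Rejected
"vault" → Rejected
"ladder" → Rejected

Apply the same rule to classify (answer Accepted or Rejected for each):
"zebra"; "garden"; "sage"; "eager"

Rejected, Rejected, Accepted, Rejected

The common property of the 'Accepted' items is: contains 's'. No 'Rejected' item has it.
"zebra": no 's' — doesn't match, so Rejected.
"garden": no 's' — doesn't match, so Rejected.
"sage": has 's' — matches, so Accepted.
"eager": no 's' — doesn't match, so Rejected.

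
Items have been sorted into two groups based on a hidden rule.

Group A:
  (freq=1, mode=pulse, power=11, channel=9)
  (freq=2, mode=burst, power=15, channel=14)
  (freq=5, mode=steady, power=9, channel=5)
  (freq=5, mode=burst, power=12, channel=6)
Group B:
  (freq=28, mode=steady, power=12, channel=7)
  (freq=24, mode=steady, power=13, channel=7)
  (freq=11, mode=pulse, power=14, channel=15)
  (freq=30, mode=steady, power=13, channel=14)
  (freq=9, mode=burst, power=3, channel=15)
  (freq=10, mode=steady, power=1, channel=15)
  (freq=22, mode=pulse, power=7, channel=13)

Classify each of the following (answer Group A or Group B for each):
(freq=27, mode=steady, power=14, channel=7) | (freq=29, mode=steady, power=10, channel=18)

Group B, Group B

The simplest hypothesis consistent with all the labels is: freq ≤ 5.
(freq=27, mode=steady, power=14, channel=7): freq = 27, does not satisfy this → Group B. (freq=29, mode=steady, power=10, channel=18): freq = 29, does not satisfy this → Group B.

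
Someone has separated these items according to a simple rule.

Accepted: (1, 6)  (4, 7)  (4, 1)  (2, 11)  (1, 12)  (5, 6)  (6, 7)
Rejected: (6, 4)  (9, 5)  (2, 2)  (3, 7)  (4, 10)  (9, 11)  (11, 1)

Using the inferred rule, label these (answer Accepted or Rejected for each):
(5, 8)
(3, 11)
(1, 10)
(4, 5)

Accepted, Rejected, Accepted, Accepted

The classifier is using: sum is odd.
Accepted: (5, 8), since 5+8 = 13.
Rejected: (3, 11), since 3+11 = 14.
Accepted: (1, 10), since 1+10 = 11.
Accepted: (4, 5), since 4+5 = 9.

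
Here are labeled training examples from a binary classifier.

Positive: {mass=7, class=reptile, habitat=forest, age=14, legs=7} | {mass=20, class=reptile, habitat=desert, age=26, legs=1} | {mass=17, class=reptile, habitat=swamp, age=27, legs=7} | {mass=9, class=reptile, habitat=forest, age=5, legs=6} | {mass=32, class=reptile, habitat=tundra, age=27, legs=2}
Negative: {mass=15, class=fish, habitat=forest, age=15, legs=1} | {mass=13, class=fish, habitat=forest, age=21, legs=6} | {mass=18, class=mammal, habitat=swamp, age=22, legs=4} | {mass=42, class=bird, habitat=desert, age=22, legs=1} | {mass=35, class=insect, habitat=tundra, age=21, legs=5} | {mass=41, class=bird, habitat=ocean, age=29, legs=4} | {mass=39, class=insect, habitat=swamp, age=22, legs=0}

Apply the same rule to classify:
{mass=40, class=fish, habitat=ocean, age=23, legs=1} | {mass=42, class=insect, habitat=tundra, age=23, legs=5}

Negative, Negative

The simplest hypothesis consistent with all the labels is: class is reptile.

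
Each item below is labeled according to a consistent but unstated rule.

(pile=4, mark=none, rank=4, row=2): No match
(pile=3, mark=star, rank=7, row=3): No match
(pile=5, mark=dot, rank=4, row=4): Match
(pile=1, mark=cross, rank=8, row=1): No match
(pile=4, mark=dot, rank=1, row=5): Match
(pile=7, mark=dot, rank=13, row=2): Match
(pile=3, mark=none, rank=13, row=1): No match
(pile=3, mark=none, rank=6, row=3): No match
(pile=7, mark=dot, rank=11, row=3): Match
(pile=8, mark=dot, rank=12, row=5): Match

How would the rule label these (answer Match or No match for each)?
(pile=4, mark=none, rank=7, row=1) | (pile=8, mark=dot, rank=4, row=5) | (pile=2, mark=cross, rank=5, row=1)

No match, Match, No match

Every 'Match' example satisfies: mark is dot. None of the 'No match' examples do.
No match: (pile=4, mark=none, rank=7, row=1), since mark is none.
Match: (pile=8, mark=dot, rank=4, row=5), since mark is dot.
No match: (pile=2, mark=cross, rank=5, row=1), since mark is cross.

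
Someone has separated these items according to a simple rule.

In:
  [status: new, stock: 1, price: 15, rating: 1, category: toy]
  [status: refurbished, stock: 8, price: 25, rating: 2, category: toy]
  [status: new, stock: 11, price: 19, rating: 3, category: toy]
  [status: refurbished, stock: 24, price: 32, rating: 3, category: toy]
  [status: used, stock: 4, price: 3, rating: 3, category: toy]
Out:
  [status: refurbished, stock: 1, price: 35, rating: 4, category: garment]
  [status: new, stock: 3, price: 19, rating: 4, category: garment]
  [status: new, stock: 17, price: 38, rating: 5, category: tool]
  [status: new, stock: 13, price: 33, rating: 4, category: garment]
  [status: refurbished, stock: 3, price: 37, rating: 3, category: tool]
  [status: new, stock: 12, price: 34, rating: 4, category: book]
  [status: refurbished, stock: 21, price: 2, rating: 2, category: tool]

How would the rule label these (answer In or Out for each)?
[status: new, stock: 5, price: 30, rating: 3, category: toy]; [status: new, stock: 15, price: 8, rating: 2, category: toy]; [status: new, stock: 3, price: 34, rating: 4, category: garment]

In, In, Out

The classifier is using: category is toy.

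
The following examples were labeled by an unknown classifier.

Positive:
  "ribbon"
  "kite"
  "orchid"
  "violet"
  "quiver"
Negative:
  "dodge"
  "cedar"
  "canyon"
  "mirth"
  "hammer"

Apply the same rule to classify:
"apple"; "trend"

A rule that fits every label: even length AND contains 'i' — true of each 'Positive' example, false of each 'Negative' one.

Negative, Negative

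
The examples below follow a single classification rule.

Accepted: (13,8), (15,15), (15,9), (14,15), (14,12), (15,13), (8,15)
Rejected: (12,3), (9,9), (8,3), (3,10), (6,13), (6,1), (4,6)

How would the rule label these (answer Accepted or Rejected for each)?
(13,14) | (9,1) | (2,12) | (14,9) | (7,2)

A rule that fits every label: sum ≥ 21 — true of each 'Accepted' example, false of each 'Rejected' one.
(13,14) → 13+14 = 27 → Accepted. (9,1) → 9+1 = 10 → Rejected. (2,12) → 2+12 = 14 → Rejected. (14,9) → 14+9 = 23 → Accepted. (7,2) → 7+2 = 9 → Rejected.

Accepted, Rejected, Rejected, Accepted, Rejected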